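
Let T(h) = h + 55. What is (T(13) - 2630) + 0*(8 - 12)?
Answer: -2562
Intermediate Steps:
T(h) = 55 + h
(T(13) - 2630) + 0*(8 - 12) = ((55 + 13) - 2630) + 0*(8 - 12) = (68 - 2630) + 0*(-4) = -2562 + 0 = -2562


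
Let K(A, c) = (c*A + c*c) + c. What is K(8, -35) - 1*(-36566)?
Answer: 37476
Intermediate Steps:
K(A, c) = c + c² + A*c (K(A, c) = (A*c + c²) + c = (c² + A*c) + c = c + c² + A*c)
K(8, -35) - 1*(-36566) = -35*(1 + 8 - 35) - 1*(-36566) = -35*(-26) + 36566 = 910 + 36566 = 37476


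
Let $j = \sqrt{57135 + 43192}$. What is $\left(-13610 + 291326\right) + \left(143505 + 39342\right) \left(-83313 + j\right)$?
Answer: $-15233254395 + 182847 \sqrt{100327} \approx -1.5175 \cdot 10^{10}$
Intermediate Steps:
$j = \sqrt{100327} \approx 316.74$
$\left(-13610 + 291326\right) + \left(143505 + 39342\right) \left(-83313 + j\right) = \left(-13610 + 291326\right) + \left(143505 + 39342\right) \left(-83313 + \sqrt{100327}\right) = 277716 + 182847 \left(-83313 + \sqrt{100327}\right) = 277716 - \left(15233532111 - 182847 \sqrt{100327}\right) = -15233254395 + 182847 \sqrt{100327}$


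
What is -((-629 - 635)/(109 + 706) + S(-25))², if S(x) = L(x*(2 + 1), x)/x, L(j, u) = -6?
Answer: -28536964/16605625 ≈ -1.7185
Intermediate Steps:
S(x) = -6/x
-((-629 - 635)/(109 + 706) + S(-25))² = -((-629 - 635)/(109 + 706) - 6/(-25))² = -(-1264/815 - 6*(-1/25))² = -(-1264*1/815 + 6/25)² = -(-1264/815 + 6/25)² = -(-5342/4075)² = -1*28536964/16605625 = -28536964/16605625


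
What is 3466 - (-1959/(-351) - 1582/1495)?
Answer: 46574173/13455 ≈ 3461.5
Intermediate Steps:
3466 - (-1959/(-351) - 1582/1495) = 3466 - (-1959*(-1/351) - 1582*1/1495) = 3466 - (653/117 - 1582/1495) = 3466 - 1*60857/13455 = 3466 - 60857/13455 = 46574173/13455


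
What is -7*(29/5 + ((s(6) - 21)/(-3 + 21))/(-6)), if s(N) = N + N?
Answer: -2471/60 ≈ -41.183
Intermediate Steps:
s(N) = 2*N
-7*(29/5 + ((s(6) - 21)/(-3 + 21))/(-6)) = -7*(29/5 + ((2*6 - 21)/(-3 + 21))/(-6)) = -7*(29*(⅕) + ((12 - 21)/18)*(-⅙)) = -7*(29/5 - 9*1/18*(-⅙)) = -7*(29/5 - ½*(-⅙)) = -7*(29/5 + 1/12) = -7*353/60 = -2471/60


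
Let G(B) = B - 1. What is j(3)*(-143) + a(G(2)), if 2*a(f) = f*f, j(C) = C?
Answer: -857/2 ≈ -428.50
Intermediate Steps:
G(B) = -1 + B
a(f) = f²/2 (a(f) = (f*f)/2 = f²/2)
j(3)*(-143) + a(G(2)) = 3*(-143) + (-1 + 2)²/2 = -429 + (½)*1² = -429 + (½)*1 = -429 + ½ = -857/2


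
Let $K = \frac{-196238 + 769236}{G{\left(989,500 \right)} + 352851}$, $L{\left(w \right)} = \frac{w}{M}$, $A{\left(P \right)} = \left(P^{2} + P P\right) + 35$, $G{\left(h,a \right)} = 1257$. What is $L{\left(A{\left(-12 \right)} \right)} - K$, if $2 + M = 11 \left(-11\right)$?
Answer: $- \frac{30809273}{7259214} \approx -4.2442$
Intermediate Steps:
$M = -123$ ($M = -2 + 11 \left(-11\right) = -2 - 121 = -123$)
$A{\left(P \right)} = 35 + 2 P^{2}$ ($A{\left(P \right)} = \left(P^{2} + P^{2}\right) + 35 = 2 P^{2} + 35 = 35 + 2 P^{2}$)
$L{\left(w \right)} = - \frac{w}{123}$ ($L{\left(w \right)} = \frac{w}{-123} = w \left(- \frac{1}{123}\right) = - \frac{w}{123}$)
$K = \frac{286499}{177054}$ ($K = \frac{-196238 + 769236}{1257 + 352851} = \frac{572998}{354108} = 572998 \cdot \frac{1}{354108} = \frac{286499}{177054} \approx 1.6181$)
$L{\left(A{\left(-12 \right)} \right)} - K = - \frac{35 + 2 \left(-12\right)^{2}}{123} - \frac{286499}{177054} = - \frac{35 + 2 \cdot 144}{123} - \frac{286499}{177054} = - \frac{35 + 288}{123} - \frac{286499}{177054} = \left(- \frac{1}{123}\right) 323 - \frac{286499}{177054} = - \frac{323}{123} - \frac{286499}{177054} = - \frac{30809273}{7259214}$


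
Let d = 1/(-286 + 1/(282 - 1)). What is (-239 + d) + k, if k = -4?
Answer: -19528976/80365 ≈ -243.00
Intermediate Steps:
d = -281/80365 (d = 1/(-286 + 1/281) = 1/(-80365/281) = -281/80365 ≈ -0.0034965)
(-239 + d) + k = (-239 - 281/80365) - 4 = -19207516/80365 - 4 = -19528976/80365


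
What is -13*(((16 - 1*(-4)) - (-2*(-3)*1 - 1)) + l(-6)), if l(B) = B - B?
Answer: -195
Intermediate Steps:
l(B) = 0
-13*(((16 - 1*(-4)) - (-2*(-3)*1 - 1)) + l(-6)) = -13*(((16 - 1*(-4)) - (-2*(-3)*1 - 1)) + 0) = -13*(((16 + 4) - (6*1 - 1)) + 0) = -13*((20 - (6 - 1)) + 0) = -13*((20 - 1*5) + 0) = -13*((20 - 5) + 0) = -13*(15 + 0) = -13*15 = -195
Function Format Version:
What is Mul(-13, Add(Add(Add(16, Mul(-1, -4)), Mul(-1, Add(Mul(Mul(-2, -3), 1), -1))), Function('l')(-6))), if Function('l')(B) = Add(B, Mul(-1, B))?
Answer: -195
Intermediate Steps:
Function('l')(B) = 0
Mul(-13, Add(Add(Add(16, Mul(-1, -4)), Mul(-1, Add(Mul(Mul(-2, -3), 1), -1))), Function('l')(-6))) = Mul(-13, Add(Add(Add(16, Mul(-1, -4)), Mul(-1, Add(Mul(Mul(-2, -3), 1), -1))), 0)) = Mul(-13, Add(Add(Add(16, 4), Mul(-1, Add(Mul(6, 1), -1))), 0)) = Mul(-13, Add(Add(20, Mul(-1, Add(6, -1))), 0)) = Mul(-13, Add(Add(20, Mul(-1, 5)), 0)) = Mul(-13, Add(Add(20, -5), 0)) = Mul(-13, Add(15, 0)) = Mul(-13, 15) = -195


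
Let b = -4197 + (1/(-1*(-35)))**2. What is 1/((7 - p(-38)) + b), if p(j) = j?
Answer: -1225/5086199 ≈ -0.00024085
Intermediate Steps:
b = -5141324/1225 (b = -4197 + (1/35)**2 = -4197 + 1/1225 = -5141324/1225 ≈ -4197.0)
1/((7 - p(-38)) + b) = 1/((7 - 1*(-38)) - 5141324/1225) = 1/((7 + 38) - 5141324/1225) = 1/(45 - 5141324/1225) = 1/(-5086199/1225) = -1225/5086199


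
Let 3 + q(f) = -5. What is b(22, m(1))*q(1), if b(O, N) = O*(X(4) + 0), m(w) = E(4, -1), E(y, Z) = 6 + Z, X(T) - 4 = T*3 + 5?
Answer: -3696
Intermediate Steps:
X(T) = 9 + 3*T (X(T) = 4 + (T*3 + 5) = 4 + (3*T + 5) = 4 + (5 + 3*T) = 9 + 3*T)
q(f) = -8 (q(f) = -3 - 5 = -8)
m(w) = 5 (m(w) = 6 - 1 = 5)
b(O, N) = 21*O (b(O, N) = O*((9 + 3*4) + 0) = O*((9 + 12) + 0) = O*(21 + 0) = O*21 = 21*O)
b(22, m(1))*q(1) = (21*22)*(-8) = 462*(-8) = -3696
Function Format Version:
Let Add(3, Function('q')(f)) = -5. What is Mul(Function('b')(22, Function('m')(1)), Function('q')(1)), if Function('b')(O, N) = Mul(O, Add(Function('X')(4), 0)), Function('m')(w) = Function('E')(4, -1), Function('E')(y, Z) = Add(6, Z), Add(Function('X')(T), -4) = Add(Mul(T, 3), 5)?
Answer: -3696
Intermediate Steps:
Function('X')(T) = Add(9, Mul(3, T)) (Function('X')(T) = Add(4, Add(Mul(T, 3), 5)) = Add(4, Add(Mul(3, T), 5)) = Add(4, Add(5, Mul(3, T))) = Add(9, Mul(3, T)))
Function('q')(f) = -8 (Function('q')(f) = Add(-3, -5) = -8)
Function('m')(w) = 5 (Function('m')(w) = Add(6, -1) = 5)
Function('b')(O, N) = Mul(21, O) (Function('b')(O, N) = Mul(O, Add(Add(9, Mul(3, 4)), 0)) = Mul(O, Add(Add(9, 12), 0)) = Mul(O, Add(21, 0)) = Mul(O, 21) = Mul(21, O))
Mul(Function('b')(22, Function('m')(1)), Function('q')(1)) = Mul(Mul(21, 22), -8) = Mul(462, -8) = -3696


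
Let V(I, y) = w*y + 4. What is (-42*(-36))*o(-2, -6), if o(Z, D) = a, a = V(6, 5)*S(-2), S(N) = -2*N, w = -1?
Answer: -6048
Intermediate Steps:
V(I, y) = 4 - y (V(I, y) = -y + 4 = 4 - y)
a = -4 (a = (4 - 1*5)*(-2*(-2)) = (4 - 5)*4 = -1*4 = -4)
o(Z, D) = -4
(-42*(-36))*o(-2, -6) = -42*(-36)*(-4) = 1512*(-4) = -6048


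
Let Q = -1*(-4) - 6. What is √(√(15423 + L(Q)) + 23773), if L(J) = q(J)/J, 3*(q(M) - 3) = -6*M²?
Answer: √(95092 + 2*√61702)/2 ≈ 154.59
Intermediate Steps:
q(M) = 3 - 2*M² (q(M) = 3 + (-6*M²)/3 = 3 - 2*M²)
Q = -2 (Q = 4 - 6 = -2)
L(J) = (3 - 2*J²)/J
√(√(15423 + L(Q)) + 23773) = √(√(15423 + (-2*(-2) + 3/(-2))) + 23773) = √(√(15423 + (4 + 3*(-½))) + 23773) = √(√(15423 + (4 - 3/2)) + 23773) = √(√(15423 + 5/2) + 23773) = √(√(30851/2) + 23773) = √(√61702/2 + 23773) = √(23773 + √61702/2)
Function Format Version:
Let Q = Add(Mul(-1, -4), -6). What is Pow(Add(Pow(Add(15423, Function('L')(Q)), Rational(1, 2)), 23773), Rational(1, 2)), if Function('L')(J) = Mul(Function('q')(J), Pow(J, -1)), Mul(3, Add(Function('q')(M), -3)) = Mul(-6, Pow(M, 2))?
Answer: Mul(Rational(1, 2), Pow(Add(95092, Mul(2, Pow(61702, Rational(1, 2)))), Rational(1, 2))) ≈ 154.59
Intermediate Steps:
Function('q')(M) = Add(3, Mul(-2, Pow(M, 2))) (Function('q')(M) = Add(3, Mul(Rational(1, 3), Mul(-6, Pow(M, 2)))) = Add(3, Mul(-2, Pow(M, 2))))
Q = -2 (Q = Add(4, -6) = -2)
Function('L')(J) = Mul(Pow(J, -1), Add(3, Mul(-2, Pow(J, 2)))) (Function('L')(J) = Mul(Add(3, Mul(-2, Pow(J, 2))), Pow(J, -1)) = Mul(Pow(J, -1), Add(3, Mul(-2, Pow(J, 2)))))
Pow(Add(Pow(Add(15423, Function('L')(Q)), Rational(1, 2)), 23773), Rational(1, 2)) = Pow(Add(Pow(Add(15423, Add(Mul(-2, -2), Mul(3, Pow(-2, -1)))), Rational(1, 2)), 23773), Rational(1, 2)) = Pow(Add(Pow(Add(15423, Add(4, Mul(3, Rational(-1, 2)))), Rational(1, 2)), 23773), Rational(1, 2)) = Pow(Add(Pow(Add(15423, Add(4, Rational(-3, 2))), Rational(1, 2)), 23773), Rational(1, 2)) = Pow(Add(Pow(Add(15423, Rational(5, 2)), Rational(1, 2)), 23773), Rational(1, 2)) = Pow(Add(Pow(Rational(30851, 2), Rational(1, 2)), 23773), Rational(1, 2)) = Pow(Add(Mul(Rational(1, 2), Pow(61702, Rational(1, 2))), 23773), Rational(1, 2)) = Pow(Add(23773, Mul(Rational(1, 2), Pow(61702, Rational(1, 2)))), Rational(1, 2))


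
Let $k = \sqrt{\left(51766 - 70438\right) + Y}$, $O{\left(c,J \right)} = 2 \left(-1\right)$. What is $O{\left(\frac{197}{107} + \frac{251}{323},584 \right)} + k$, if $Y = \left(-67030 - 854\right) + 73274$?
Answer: $-2 + i \sqrt{13282} \approx -2.0 + 115.25 i$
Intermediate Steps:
$O{\left(c,J \right)} = -2$
$Y = 5390$ ($Y = -67884 + 73274 = 5390$)
$k = i \sqrt{13282}$ ($k = \sqrt{\left(51766 - 70438\right) + 5390} = \sqrt{-18672 + 5390} = \sqrt{-13282} = i \sqrt{13282} \approx 115.25 i$)
$O{\left(\frac{197}{107} + \frac{251}{323},584 \right)} + k = -2 + i \sqrt{13282}$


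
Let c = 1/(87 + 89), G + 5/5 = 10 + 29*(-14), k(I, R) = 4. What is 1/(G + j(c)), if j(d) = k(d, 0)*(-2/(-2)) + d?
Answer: -176/69167 ≈ -0.0025446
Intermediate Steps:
G = -397 (G = -1 + (10 + 29*(-14)) = -1 + (10 - 406) = -1 - 396 = -397)
c = 1/176 ≈ 0.0056818
j(d) = 4 + d (j(d) = 4*(-2/(-2)) + d = 4*(-2*(-1/2)) + d = 4*1 + d = 4 + d)
1/(G + j(c)) = 1/(-397 + (4 + 1/176)) = 1/(-397 + 705/176) = 1/(-69167/176) = -176/69167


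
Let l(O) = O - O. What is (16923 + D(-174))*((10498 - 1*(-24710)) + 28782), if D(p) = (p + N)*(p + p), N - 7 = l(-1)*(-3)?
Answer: 4801745610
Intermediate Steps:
l(O) = 0
N = 7 (N = 7 + 0*(-3) = 7 + 0 = 7)
D(p) = 2*p*(7 + p) (D(p) = (p + 7)*(p + p) = (7 + p)*(2*p) = 2*p*(7 + p))
(16923 + D(-174))*((10498 - 1*(-24710)) + 28782) = (16923 + 2*(-174)*(7 - 174))*((10498 - 1*(-24710)) + 28782) = (16923 + 2*(-174)*(-167))*((10498 + 24710) + 28782) = (16923 + 58116)*(35208 + 28782) = 75039*63990 = 4801745610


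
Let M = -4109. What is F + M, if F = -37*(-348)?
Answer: 8767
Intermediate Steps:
F = 12876
F + M = 12876 - 4109 = 8767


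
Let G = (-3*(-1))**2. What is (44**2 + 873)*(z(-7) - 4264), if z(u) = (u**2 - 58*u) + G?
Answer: -10674200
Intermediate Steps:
G = 9 (G = 3**2 = 9)
z(u) = 9 + u**2 - 58*u (z(u) = (u**2 - 58*u) + 9 = 9 + u**2 - 58*u)
(44**2 + 873)*(z(-7) - 4264) = (44**2 + 873)*((9 + (-7)**2 - 58*(-7)) - 4264) = (1936 + 873)*((9 + 49 + 406) - 4264) = 2809*(464 - 4264) = 2809*(-3800) = -10674200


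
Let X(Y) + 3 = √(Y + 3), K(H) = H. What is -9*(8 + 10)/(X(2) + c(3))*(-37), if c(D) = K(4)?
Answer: -2997/2 + 2997*√5/2 ≈ 1852.2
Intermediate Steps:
c(D) = 4
X(Y) = -3 + √(3 + Y) (X(Y) = -3 + √(Y + 3) = -3 + √(3 + Y))
-9*(8 + 10)/(X(2) + c(3))*(-37) = -9*(8 + 10)/((-3 + √(3 + 2)) + 4)*(-37) = -162/((-3 + √5) + 4)*(-37) = -162/(1 + √5)*(-37) = 5994/(1 + √5)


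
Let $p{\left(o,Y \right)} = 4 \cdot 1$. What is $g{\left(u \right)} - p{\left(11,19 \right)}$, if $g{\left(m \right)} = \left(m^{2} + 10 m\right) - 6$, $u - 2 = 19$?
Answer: $641$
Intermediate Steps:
$u = 21$ ($u = 2 + 19 = 21$)
$p{\left(o,Y \right)} = 4$
$g{\left(m \right)} = -6 + m^{2} + 10 m$
$g{\left(u \right)} - p{\left(11,19 \right)} = \left(-6 + 21^{2} + 10 \cdot 21\right) - 4 = \left(-6 + 441 + 210\right) - 4 = 645 - 4 = 641$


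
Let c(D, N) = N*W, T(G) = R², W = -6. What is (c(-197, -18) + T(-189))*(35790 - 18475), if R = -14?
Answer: 5263760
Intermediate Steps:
T(G) = 196 (T(G) = (-14)² = 196)
c(D, N) = -6*N (c(D, N) = N*(-6) = -6*N)
(c(-197, -18) + T(-189))*(35790 - 18475) = (-6*(-18) + 196)*(35790 - 18475) = (108 + 196)*17315 = 304*17315 = 5263760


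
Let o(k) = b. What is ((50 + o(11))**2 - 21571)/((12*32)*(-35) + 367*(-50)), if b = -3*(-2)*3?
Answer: 16947/31790 ≈ 0.53309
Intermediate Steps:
b = 18 (b = 6*3 = 18)
o(k) = 18
((50 + o(11))**2 - 21571)/((12*32)*(-35) + 367*(-50)) = ((50 + 18)**2 - 21571)/((12*32)*(-35) + 367*(-50)) = (68**2 - 21571)/(384*(-35) - 18350) = (4624 - 21571)/(-13440 - 18350) = -16947/(-31790) = -16947*(-1/31790) = 16947/31790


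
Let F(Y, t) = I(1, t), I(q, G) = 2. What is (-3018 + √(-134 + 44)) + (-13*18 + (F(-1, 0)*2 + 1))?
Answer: -3247 + 3*I*√10 ≈ -3247.0 + 9.4868*I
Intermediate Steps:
F(Y, t) = 2
(-3018 + √(-134 + 44)) + (-13*18 + (F(-1, 0)*2 + 1)) = (-3018 + √(-134 + 44)) + (-13*18 + (2*2 + 1)) = (-3018 + √(-90)) + (-234 + (4 + 1)) = (-3018 + 3*I*√10) + (-234 + 5) = (-3018 + 3*I*√10) - 229 = -3247 + 3*I*√10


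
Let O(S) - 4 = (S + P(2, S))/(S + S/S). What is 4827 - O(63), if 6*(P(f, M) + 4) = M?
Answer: 617205/128 ≈ 4821.9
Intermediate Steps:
P(f, M) = -4 + M/6
O(S) = 4 + (-4 + 7*S/6)/(1 + S) (O(S) = 4 + (S + (-4 + S/6))/(S + S/S) = 4 + (-4 + 7*S/6)/(S + 1) = 4 + (-4 + 7*S/6)/(1 + S))
4827 - O(63) = 4827 - 31*63/(6*(1 + 63)) = 4827 - 31*63/(6*64) = 4827 - 1*651/128 = 4827 - 651/128 = 617205/128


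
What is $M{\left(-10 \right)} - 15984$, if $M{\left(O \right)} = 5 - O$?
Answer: $-15969$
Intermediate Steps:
$M{\left(-10 \right)} - 15984 = \left(5 - -10\right) - 15984 = \left(5 + 10\right) - 15984 = 15 - 15984 = -15969$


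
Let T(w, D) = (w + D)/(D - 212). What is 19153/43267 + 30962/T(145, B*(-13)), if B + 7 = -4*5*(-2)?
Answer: 429355049433/6143914 ≈ 69883.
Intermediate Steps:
B = 33 (B = -7 - 4*5*(-2) = -7 - 20*(-2) = -7 + 40 = 33)
T(w, D) = (D + w)/(-212 + D)
19153/43267 + 30962/T(145, B*(-13)) = 19153/43267 + 30962/(((33*(-13) + 145)/(-212 + 33*(-13)))) = 19153*(1/43267) + 30962/(((-429 + 145)/(-212 - 429))) = 19153/43267 + 30962/((-284/(-641))) = 19153/43267 + 30962/((-1/641*(-284))) = 19153/43267 + 30962/(284/641) = 19153/43267 + 30962*(641/284) = 19153/43267 + 9923321/142 = 429355049433/6143914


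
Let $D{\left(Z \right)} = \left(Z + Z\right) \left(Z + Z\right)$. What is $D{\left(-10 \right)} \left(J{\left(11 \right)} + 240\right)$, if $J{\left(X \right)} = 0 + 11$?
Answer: $100400$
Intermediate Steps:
$D{\left(Z \right)} = 4 Z^{2}$ ($D{\left(Z \right)} = 2 Z 2 Z = 4 Z^{2}$)
$J{\left(X \right)} = 11$
$D{\left(-10 \right)} \left(J{\left(11 \right)} + 240\right) = 4 \left(-10\right)^{2} \left(11 + 240\right) = 4 \cdot 100 \cdot 251 = 400 \cdot 251 = 100400$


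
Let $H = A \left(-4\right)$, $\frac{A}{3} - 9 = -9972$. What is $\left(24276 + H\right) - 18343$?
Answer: $125489$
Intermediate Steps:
$A = -29889$ ($A = 27 + 3 \left(-9972\right) = 27 - 29916 = -29889$)
$H = 119556$ ($H = \left(-29889\right) \left(-4\right) = 119556$)
$\left(24276 + H\right) - 18343 = \left(24276 + 119556\right) - 18343 = 143832 - 18343 = 125489$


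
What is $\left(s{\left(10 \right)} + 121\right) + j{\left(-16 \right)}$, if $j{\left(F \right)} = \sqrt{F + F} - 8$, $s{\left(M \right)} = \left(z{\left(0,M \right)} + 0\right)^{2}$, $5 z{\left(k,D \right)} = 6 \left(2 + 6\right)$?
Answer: $\frac{5129}{25} + 4 i \sqrt{2} \approx 205.16 + 5.6569 i$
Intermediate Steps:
$z{\left(k,D \right)} = \frac{48}{5}$ ($z{\left(k,D \right)} = \frac{6 \left(2 + 6\right)}{5} = \frac{6 \cdot 8}{5} = \frac{1}{5} \cdot 48 = \frac{48}{5}$)
$s{\left(M \right)} = \frac{2304}{25}$ ($s{\left(M \right)} = \left(\frac{48}{5} + 0\right)^{2} = \left(\frac{48}{5}\right)^{2} = \frac{2304}{25}$)
$j{\left(F \right)} = -8 + \sqrt{2} \sqrt{F}$ ($j{\left(F \right)} = \sqrt{2 F} - 8 = \sqrt{2} \sqrt{F} - 8 = -8 + \sqrt{2} \sqrt{F}$)
$\left(s{\left(10 \right)} + 121\right) + j{\left(-16 \right)} = \left(\frac{2304}{25} + 121\right) - \left(8 - \sqrt{2} \sqrt{-16}\right) = \frac{5329}{25} - \left(8 - \sqrt{2} \cdot 4 i\right) = \frac{5329}{25} - \left(8 - 4 i \sqrt{2}\right) = \frac{5129}{25} + 4 i \sqrt{2}$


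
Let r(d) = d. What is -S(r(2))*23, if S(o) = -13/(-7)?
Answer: -299/7 ≈ -42.714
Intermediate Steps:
S(o) = 13/7 (S(o) = -13*(-⅐) = 13/7)
-S(r(2))*23 = -13*23/7 = -1*299/7 = -299/7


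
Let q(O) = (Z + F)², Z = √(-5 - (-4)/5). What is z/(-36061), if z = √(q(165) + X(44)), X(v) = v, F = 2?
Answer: -√(1095 + 20*I*√105)/180305 ≈ -0.00018432 - 1.71e-5*I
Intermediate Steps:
Z = I*√105/5 (Z = √(-5 - (-4)/5) = √(-5 - 1*(-⅘)) = √(-5 + ⅘) = √(-21/5) = I*√105/5 ≈ 2.0494*I)
q(O) = (2 + I*√105/5)² (q(O) = (I*√105/5 + 2)² = (2 + I*√105/5)²)
z = √(44 + (10 + I*√105)²/25) (z = √((10 + I*√105)²/25 + 44) = √(44 + (10 + I*√105)²/25) ≈ 6.6468 + 0.61665*I)
z/(-36061) = (√(1095 + 20*I*√105)/5)/(-36061) = (√(1095 + 20*I*√105)/5)*(-1/36061) = -√(1095 + 20*I*√105)/180305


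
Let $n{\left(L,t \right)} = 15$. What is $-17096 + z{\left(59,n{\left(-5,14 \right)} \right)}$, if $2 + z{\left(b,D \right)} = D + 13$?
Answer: $-17070$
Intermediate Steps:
$z{\left(b,D \right)} = 11 + D$ ($z{\left(b,D \right)} = -2 + \left(D + 13\right) = -2 + \left(13 + D\right) = 11 + D$)
$-17096 + z{\left(59,n{\left(-5,14 \right)} \right)} = -17096 + \left(11 + 15\right) = -17096 + 26 = -17070$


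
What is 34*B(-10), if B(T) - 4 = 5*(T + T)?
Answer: -3264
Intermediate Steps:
B(T) = 4 + 10*T (B(T) = 4 + 5*(T + T) = 4 + 5*(2*T) = 4 + 10*T)
34*B(-10) = 34*(4 + 10*(-10)) = 34*(4 - 100) = 34*(-96) = -3264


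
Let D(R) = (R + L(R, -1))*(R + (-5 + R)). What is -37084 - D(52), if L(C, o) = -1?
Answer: -42133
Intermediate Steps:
D(R) = (-1 + R)*(-5 + 2*R) (D(R) = (R - 1)*(R + (-5 + R)) = (-1 + R)*(-5 + 2*R))
-37084 - D(52) = -37084 - (5 - 7*52 + 2*52**2) = -37084 - (5 - 364 + 2*2704) = -37084 - (5 - 364 + 5408) = -37084 - 1*5049 = -37084 - 5049 = -42133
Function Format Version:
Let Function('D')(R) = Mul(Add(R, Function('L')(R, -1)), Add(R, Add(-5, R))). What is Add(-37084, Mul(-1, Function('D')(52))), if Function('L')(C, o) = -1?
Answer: -42133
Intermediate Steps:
Function('D')(R) = Mul(Add(-1, R), Add(-5, Mul(2, R))) (Function('D')(R) = Mul(Add(R, -1), Add(R, Add(-5, R))) = Mul(Add(-1, R), Add(-5, Mul(2, R))))
Add(-37084, Mul(-1, Function('D')(52))) = Add(-37084, Mul(-1, Add(5, Mul(-7, 52), Mul(2, Pow(52, 2))))) = Add(-37084, Mul(-1, Add(5, -364, Mul(2, 2704)))) = Add(-37084, Mul(-1, Add(5, -364, 5408))) = Add(-37084, Mul(-1, 5049)) = Add(-37084, -5049) = -42133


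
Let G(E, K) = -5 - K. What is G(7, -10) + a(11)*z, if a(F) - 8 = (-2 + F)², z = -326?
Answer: -29009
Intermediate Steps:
a(F) = 8 + (-2 + F)²
G(7, -10) + a(11)*z = (-5 - 1*(-10)) + (8 + (-2 + 11)²)*(-326) = (-5 + 10) + (8 + 9²)*(-326) = 5 + (8 + 81)*(-326) = 5 + 89*(-326) = 5 - 29014 = -29009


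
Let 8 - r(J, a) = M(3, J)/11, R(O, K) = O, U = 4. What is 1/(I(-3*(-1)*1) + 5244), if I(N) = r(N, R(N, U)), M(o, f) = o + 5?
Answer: 11/57764 ≈ 0.00019043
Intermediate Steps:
M(o, f) = 5 + o
r(J, a) = 80/11 (r(J, a) = 8 - (5 + 3)/11 = 8 - 8/11 = 80/11)
I(N) = 80/11
1/(I(-3*(-1)*1) + 5244) = 1/(80/11 + 5244) = 1/(57764/11) = 11/57764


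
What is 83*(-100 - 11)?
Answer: -9213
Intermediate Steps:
83*(-100 - 11) = 83*(-111) = -9213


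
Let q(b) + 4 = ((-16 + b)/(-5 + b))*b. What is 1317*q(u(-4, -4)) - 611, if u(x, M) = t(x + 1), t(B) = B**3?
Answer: -1717165/32 ≈ -53661.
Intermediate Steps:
u(x, M) = (1 + x)**3 (u(x, M) = (x + 1)**3 = (1 + x)**3)
q(b) = -4 + b*(-16 + b)/(-5 + b) (q(b) = -4 + ((-16 + b)/(-5 + b))*b = -4 + b*(-16 + b)/(-5 + b))
1317*q(u(-4, -4)) - 611 = 1317*((20 + ((1 - 4)**3)**2 - 20*(1 - 4)**3)/(-5 + (1 - 4)**3)) - 611 = 1317*((20 + ((-3)**3)**2 - 20*(-3)**3)/(-5 + (-3)**3)) - 611 = 1317*((20 + (-27)**2 - 20*(-27))/(-5 - 27)) - 611 = 1317*((20 + 729 + 540)/(-32)) - 611 = 1317*(-1/32*1289) - 611 = 1317*(-1289/32) - 611 = -1697613/32 - 611 = -1717165/32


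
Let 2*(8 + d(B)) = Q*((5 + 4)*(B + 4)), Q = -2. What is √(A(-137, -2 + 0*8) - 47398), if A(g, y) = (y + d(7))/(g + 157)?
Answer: 3*I*√526705/10 ≈ 217.72*I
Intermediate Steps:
d(B) = -44 - 9*B (d(B) = -8 + (-2*(5 + 4)*(B + 4))/2 = -8 + (-18*(4 + B))/2 = -8 + (-2*(36 + 9*B))/2 = -8 + (-72 - 18*B)/2 = -8 + (-36 - 9*B) = -44 - 9*B)
A(g, y) = (-107 + y)/(157 + g) (A(g, y) = (y + (-44 - 9*7))/(g + 157) = (y + (-44 - 63))/(157 + g) = (y - 107)/(157 + g) = (-107 + y)/(157 + g))
√(A(-137, -2 + 0*8) - 47398) = √((-107 + (-2 + 0*8))/(157 - 137) - 47398) = √((-107 + (-2 + 0))/20 - 47398) = √((-107 - 2)/20 - 47398) = √((1/20)*(-109) - 47398) = √(-109/20 - 47398) = √(-948069/20) = 3*I*√526705/10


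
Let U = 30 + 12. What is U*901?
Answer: 37842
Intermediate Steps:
U = 42
U*901 = 42*901 = 37842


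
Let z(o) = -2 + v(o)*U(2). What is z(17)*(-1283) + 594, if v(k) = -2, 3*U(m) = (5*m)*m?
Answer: 60800/3 ≈ 20267.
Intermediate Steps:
U(m) = 5*m²/3 (U(m) = ((5*m)*m)/3 = (5*m²)/3 = 5*m²/3)
z(o) = -46/3 (z(o) = -2 - 10*2²/3 = -2 - 10*4/3 = -2 - 2*20/3 = -2 - 40/3 = -46/3)
z(17)*(-1283) + 594 = -46/3*(-1283) + 594 = 59018/3 + 594 = 60800/3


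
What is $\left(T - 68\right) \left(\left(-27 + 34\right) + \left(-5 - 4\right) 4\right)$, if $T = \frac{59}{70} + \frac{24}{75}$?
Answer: $\frac{678397}{350} \approx 1938.3$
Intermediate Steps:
$T = \frac{407}{350}$ ($T = 59 \cdot \frac{1}{70} + 24 \cdot \frac{1}{75} = \frac{59}{70} + \frac{8}{25} = \frac{407}{350} \approx 1.1629$)
$\left(T - 68\right) \left(\left(-27 + 34\right) + \left(-5 - 4\right) 4\right) = \left(\frac{407}{350} - 68\right) \left(\left(-27 + 34\right) + \left(-5 - 4\right) 4\right) = - \frac{23393 \left(7 - 36\right)}{350} = \left(- \frac{23393}{350}\right) \left(-29\right) = \frac{678397}{350}$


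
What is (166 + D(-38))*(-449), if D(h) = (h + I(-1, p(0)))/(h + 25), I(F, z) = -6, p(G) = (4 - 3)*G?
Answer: -988698/13 ≈ -76054.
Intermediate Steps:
p(G) = G (p(G) = 1*G = G)
D(h) = (-6 + h)/(25 + h) (D(h) = (h - 6)/(h + 25) = (-6 + h)/(25 + h))
(166 + D(-38))*(-449) = (166 + (-6 - 38)/(25 - 38))*(-449) = (166 - 44/(-13))*(-449) = (166 - 1/13*(-44))*(-449) = (166 + 44/13)*(-449) = (2202/13)*(-449) = -988698/13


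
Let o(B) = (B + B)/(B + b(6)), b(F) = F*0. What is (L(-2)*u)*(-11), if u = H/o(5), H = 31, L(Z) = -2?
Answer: 341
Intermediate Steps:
b(F) = 0
o(B) = 2 (o(B) = (B + B)/(B + 0) = (2*B)/B = 2)
u = 31/2 ≈ 15.500
(L(-2)*u)*(-11) = -2*31/2*(-11) = -31*(-11) = 341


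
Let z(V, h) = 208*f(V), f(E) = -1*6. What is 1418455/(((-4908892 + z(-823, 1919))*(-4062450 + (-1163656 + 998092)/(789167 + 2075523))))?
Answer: 406343385395/5714254014768208896 ≈ 7.1110e-8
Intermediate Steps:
f(E) = -6
z(V, h) = -1248 (z(V, h) = 208*(-6) = -1248)
1418455/(((-4908892 + z(-823, 1919))*(-4062450 + (-1163656 + 998092)/(789167 + 2075523)))) = 1418455/(((-4908892 - 1248)*(-4062450 + (-1163656 + 998092)/(789167 + 2075523)))) = 1418455/((-4910140*(-4062450 - 165564/2864690))) = 1418455/((-4910140*(-4062450 - 165564*1/2864690))) = 1418455/((-4910140*(-4062450 - 82782/1432345))) = 1418455/((-4910140*(-5818830028032/1432345))) = 1418455/(5714254014768208896/286469) = 1418455*(286469/5714254014768208896) = 406343385395/5714254014768208896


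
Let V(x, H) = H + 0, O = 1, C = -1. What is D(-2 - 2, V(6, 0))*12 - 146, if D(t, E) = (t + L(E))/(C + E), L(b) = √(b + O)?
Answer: -110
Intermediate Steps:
V(x, H) = H
L(b) = √(1 + b) (L(b) = √(b + 1) = √(1 + b))
D(t, E) = (t + √(1 + E))/(-1 + E)
D(-2 - 2, V(6, 0))*12 - 146 = (((-2 - 2) + √(1 + 0))/(-1 + 0))*12 - 146 = ((-4 + √1)/(-1))*12 - 146 = -(-4 + 1)*12 - 146 = -1*(-3)*12 - 146 = 3*12 - 146 = 36 - 146 = -110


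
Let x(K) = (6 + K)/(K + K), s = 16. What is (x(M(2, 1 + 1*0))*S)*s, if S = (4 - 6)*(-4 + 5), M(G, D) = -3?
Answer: 16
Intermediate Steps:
x(K) = (6 + K)/(2*K) (x(K) = (6 + K)/((2*K)) = (6 + K)*(1/(2*K)) = (6 + K)/(2*K))
S = -2 (S = -2*1 = -2)
(x(M(2, 1 + 1*0))*S)*s = (((½)*(6 - 3)/(-3))*(-2))*16 = (((½)*(-⅓)*3)*(-2))*16 = -½*(-2)*16 = 1*16 = 16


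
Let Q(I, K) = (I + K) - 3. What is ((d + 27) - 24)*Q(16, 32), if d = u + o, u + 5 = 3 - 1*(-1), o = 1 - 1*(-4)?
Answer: 315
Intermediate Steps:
o = 5 (o = 1 + 4 = 5)
u = -1 (u = -5 + (3 - 1*(-1)) = -5 + (3 + 1) = -5 + 4 = -1)
Q(I, K) = -3 + I + K
d = 4 (d = -1 + 5 = 4)
((d + 27) - 24)*Q(16, 32) = ((4 + 27) - 24)*(-3 + 16 + 32) = (31 - 24)*45 = 7*45 = 315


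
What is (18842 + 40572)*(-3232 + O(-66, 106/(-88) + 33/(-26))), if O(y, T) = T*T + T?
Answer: -31378489398001/163592 ≈ -1.9181e+8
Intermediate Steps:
O(y, T) = T + T² (O(y, T) = T² + T = T + T²)
(18842 + 40572)*(-3232 + O(-66, 106/(-88) + 33/(-26))) = (18842 + 40572)*(-3232 + (106/(-88) + 33/(-26))*(1 + (106/(-88) + 33/(-26)))) = 59414*(-3232 + (106*(-1/88) + 33*(-1/26))*(1 + (106*(-1/88) + 33*(-1/26)))) = 59414*(-3232 + (-53/44 - 33/26)*(1 + (-53/44 - 33/26))) = 59414*(-3232 - 1415*(1 - 1415/572)/572) = 59414*(-3232 - 1415/572*(-843/572)) = 59414*(-3232 + 1192845/327184) = 59414*(-1056265843/327184) = -31378489398001/163592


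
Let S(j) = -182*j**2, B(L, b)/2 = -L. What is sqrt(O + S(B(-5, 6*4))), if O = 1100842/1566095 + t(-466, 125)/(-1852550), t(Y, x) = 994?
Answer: I*sqrt(1250531457810416460975173)/8289340835 ≈ 134.9*I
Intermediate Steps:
B(L, b) = -2*L (B(L, b) = 2*(-L) = -2*L)
O = 29111544981/41446704175 (O = 1100842/1566095 + 994/(-1852550) = 1100842*(1/1566095) + 994*(-1/1852550) = 1100842/1566095 - 71/132325 = 29111544981/41446704175 ≈ 0.70238)
sqrt(O + S(B(-5, 6*4))) = sqrt(29111544981/41446704175 - 182*(-2*(-5))**2) = sqrt(29111544981/41446704175 - 182*10**2) = sqrt(29111544981/41446704175 - 182*100) = sqrt(29111544981/41446704175 - 18200) = sqrt(-754300904440019/41446704175) = I*sqrt(1250531457810416460975173)/8289340835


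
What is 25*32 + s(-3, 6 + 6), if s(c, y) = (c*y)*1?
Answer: 764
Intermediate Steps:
s(c, y) = c*y
25*32 + s(-3, 6 + 6) = 25*32 - 3*(6 + 6) = 800 - 3*12 = 800 - 36 = 764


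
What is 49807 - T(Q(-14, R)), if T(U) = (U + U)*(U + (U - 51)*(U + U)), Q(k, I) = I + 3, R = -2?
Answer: 50005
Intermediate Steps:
Q(k, I) = 3 + I
T(U) = 2*U*(U + 2*U*(-51 + U)) (T(U) = (2*U)*(U + (-51 + U)*(2*U)) = (2*U)*(U + 2*U*(-51 + U)) = 2*U*(U + 2*U*(-51 + U)))
49807 - T(Q(-14, R)) = 49807 - (3 - 2)²*(-202 + 4*(3 - 2)) = 49807 - 1²*(-202 + 4*1) = 49807 - (-202 + 4) = 49807 - (-198) = 49807 - 1*(-198) = 49807 + 198 = 50005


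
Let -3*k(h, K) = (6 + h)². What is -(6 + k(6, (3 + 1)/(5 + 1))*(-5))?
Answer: -246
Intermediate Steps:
k(h, K) = -(6 + h)²/3
-(6 + k(6, (3 + 1)/(5 + 1))*(-5)) = -(6 - (6 + 6)²/3*(-5)) = -(6 - ⅓*12²*(-5)) = -(6 - ⅓*144*(-5)) = -(6 - 48*(-5)) = -(6 + 240) = -1*246 = -246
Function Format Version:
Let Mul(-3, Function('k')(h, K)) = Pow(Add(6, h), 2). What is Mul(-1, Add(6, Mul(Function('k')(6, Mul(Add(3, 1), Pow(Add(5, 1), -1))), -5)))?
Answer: -246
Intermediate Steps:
Function('k')(h, K) = Mul(Rational(-1, 3), Pow(Add(6, h), 2))
Mul(-1, Add(6, Mul(Function('k')(6, Mul(Add(3, 1), Pow(Add(5, 1), -1))), -5))) = Mul(-1, Add(6, Mul(Mul(Rational(-1, 3), Pow(Add(6, 6), 2)), -5))) = Mul(-1, Add(6, Mul(Mul(Rational(-1, 3), Pow(12, 2)), -5))) = Mul(-1, Add(6, Mul(Mul(Rational(-1, 3), 144), -5))) = Mul(-1, Add(6, Mul(-48, -5))) = Mul(-1, Add(6, 240)) = Mul(-1, 246) = -246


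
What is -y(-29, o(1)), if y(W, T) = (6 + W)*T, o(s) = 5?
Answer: 115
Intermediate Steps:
y(W, T) = T*(6 + W)
-y(-29, o(1)) = -5*(6 - 29) = -5*(-23) = -1*(-115) = 115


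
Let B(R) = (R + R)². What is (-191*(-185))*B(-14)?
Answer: 27702640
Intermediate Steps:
B(R) = 4*R² (B(R) = (2*R)² = 4*R²)
(-191*(-185))*B(-14) = (-191*(-185))*(4*(-14)²) = 35335*(4*196) = 35335*784 = 27702640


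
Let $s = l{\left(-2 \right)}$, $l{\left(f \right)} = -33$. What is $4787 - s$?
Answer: $4820$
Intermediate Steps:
$s = -33$
$4787 - s = 4787 - -33 = 4787 + 33 = 4820$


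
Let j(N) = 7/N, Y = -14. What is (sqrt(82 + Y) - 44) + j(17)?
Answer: -741/17 + 2*sqrt(17) ≈ -35.342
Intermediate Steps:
(sqrt(82 + Y) - 44) + j(17) = (sqrt(82 - 14) - 44) + 7/17 = (sqrt(68) - 44) + 7*(1/17) = (2*sqrt(17) - 44) + 7/17 = (-44 + 2*sqrt(17)) + 7/17 = -741/17 + 2*sqrt(17)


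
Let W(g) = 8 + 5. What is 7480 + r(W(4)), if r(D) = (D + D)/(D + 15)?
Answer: 104733/14 ≈ 7480.9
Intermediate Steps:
W(g) = 13
r(D) = 2*D/(15 + D) (r(D) = (2*D)/(15 + D) = 2*D/(15 + D))
7480 + r(W(4)) = 7480 + 2*13/(15 + 13) = 7480 + 2*13/28 = 7480 + 2*13*(1/28) = 7480 + 13/14 = 104733/14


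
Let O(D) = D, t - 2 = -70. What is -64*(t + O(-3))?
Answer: 4544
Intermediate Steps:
t = -68 (t = 2 - 70 = -68)
-64*(t + O(-3)) = -64*(-68 - 3) = -64*(-71) = 4544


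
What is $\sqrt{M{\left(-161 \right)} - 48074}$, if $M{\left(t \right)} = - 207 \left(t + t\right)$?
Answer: $2 \sqrt{4645} \approx 136.31$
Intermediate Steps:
$M{\left(t \right)} = - 414 t$ ($M{\left(t \right)} = - 207 \cdot 2 t = - 414 t$)
$\sqrt{M{\left(-161 \right)} - 48074} = \sqrt{\left(-414\right) \left(-161\right) - 48074} = \sqrt{66654 - 48074} = \sqrt{18580} = 2 \sqrt{4645}$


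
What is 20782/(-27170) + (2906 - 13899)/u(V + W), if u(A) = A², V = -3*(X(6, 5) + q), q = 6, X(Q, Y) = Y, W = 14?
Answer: -8057424/258115 ≈ -31.216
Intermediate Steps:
V = -33 (V = -3*(5 + 6) = -3*11 = -33)
20782/(-27170) + (2906 - 13899)/u(V + W) = 20782/(-27170) + (2906 - 13899)/((-33 + 14)²) = 20782*(-1/27170) - 10993/((-19)²) = -10391/13585 - 10993/361 = -8057424/258115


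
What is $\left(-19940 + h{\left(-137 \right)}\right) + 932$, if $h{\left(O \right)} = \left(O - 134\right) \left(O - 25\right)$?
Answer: $24894$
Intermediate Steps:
$h{\left(O \right)} = \left(-134 + O\right) \left(-25 + O\right)$
$\left(-19940 + h{\left(-137 \right)}\right) + 932 = \left(-19940 + \left(3350 + \left(-137\right)^{2} - -21783\right)\right) + 932 = \left(-19940 + \left(3350 + 18769 + 21783\right)\right) + 932 = \left(-19940 + 43902\right) + 932 = 23962 + 932 = 24894$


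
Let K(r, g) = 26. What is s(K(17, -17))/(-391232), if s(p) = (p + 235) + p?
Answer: -287/391232 ≈ -0.00073358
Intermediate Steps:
s(p) = 235 + 2*p (s(p) = (235 + p) + p = 235 + 2*p)
s(K(17, -17))/(-391232) = (235 + 2*26)/(-391232) = (235 + 52)*(-1/391232) = 287*(-1/391232) = -287/391232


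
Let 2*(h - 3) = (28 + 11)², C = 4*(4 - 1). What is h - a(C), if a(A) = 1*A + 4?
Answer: 1495/2 ≈ 747.50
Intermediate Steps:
C = 12 (C = 4*3 = 12)
a(A) = 4 + A (a(A) = A + 4 = 4 + A)
h = 1527/2 (h = 3 + (28 + 11)²/2 = 3 + (½)*39² = 3 + (½)*1521 = 3 + 1521/2 = 1527/2 ≈ 763.50)
h - a(C) = 1527/2 - (4 + 12) = 1527/2 - 1*16 = 1527/2 - 16 = 1495/2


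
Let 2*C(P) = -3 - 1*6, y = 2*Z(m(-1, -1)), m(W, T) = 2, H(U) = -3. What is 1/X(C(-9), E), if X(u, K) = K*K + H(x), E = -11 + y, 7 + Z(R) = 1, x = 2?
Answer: 1/526 ≈ 0.0019011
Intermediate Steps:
Z(R) = -6 (Z(R) = -7 + 1 = -6)
y = -12 (y = 2*(-6) = -12)
C(P) = -9/2 (C(P) = (-3 - 1*6)/2 = (-3 - 6)/2 = (½)*(-9) = -9/2)
E = -23 (E = -11 - 12 = -23)
X(u, K) = -3 + K² (X(u, K) = K*K - 3 = K² - 3 = -3 + K²)
1/X(C(-9), E) = 1/(-3 + (-23)²) = 1/(-3 + 529) = 1/526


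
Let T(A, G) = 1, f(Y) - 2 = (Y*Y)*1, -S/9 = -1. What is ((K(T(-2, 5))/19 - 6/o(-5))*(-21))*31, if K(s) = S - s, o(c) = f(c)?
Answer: -7378/57 ≈ -129.44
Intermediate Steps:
S = 9 (S = -9*(-1) = 9)
f(Y) = 2 + Y² (f(Y) = 2 + (Y*Y)*1 = 2 + Y²*1 = 2 + Y²)
o(c) = 2 + c²
K(s) = 9 - s
((K(T(-2, 5))/19 - 6/o(-5))*(-21))*31 = (((9 - 1*1)/19 - 6/(2 + (-5)²))*(-21))*31 = (((9 - 1)*(1/19) - 6/(2 + 25))*(-21))*31 = ((8*(1/19) - 6/27)*(-21))*31 = ((8/19 - 6*1/27)*(-21))*31 = ((8/19 - 2/9)*(-21))*31 = ((34/171)*(-21))*31 = -238/57*31 = -7378/57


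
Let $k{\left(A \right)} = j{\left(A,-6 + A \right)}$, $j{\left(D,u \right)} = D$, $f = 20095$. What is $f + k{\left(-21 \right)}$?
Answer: $20074$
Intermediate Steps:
$k{\left(A \right)} = A$
$f + k{\left(-21 \right)} = 20095 - 21 = 20074$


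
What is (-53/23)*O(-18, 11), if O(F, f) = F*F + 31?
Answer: -18815/23 ≈ -818.04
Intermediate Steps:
O(F, f) = 31 + F² (O(F, f) = F² + 31 = 31 + F²)
(-53/23)*O(-18, 11) = (-53/23)*(31 + (-18)²) = (-53*1/23)*(31 + 324) = -53/23*355 = -18815/23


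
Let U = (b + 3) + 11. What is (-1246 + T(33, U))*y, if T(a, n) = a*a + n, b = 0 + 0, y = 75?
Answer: -10725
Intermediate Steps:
b = 0
U = 14 (U = (0 + 3) + 11 = 3 + 11 = 14)
T(a, n) = n + a² (T(a, n) = a² + n = n + a²)
(-1246 + T(33, U))*y = (-1246 + (14 + 33²))*75 = (-1246 + (14 + 1089))*75 = (-1246 + 1103)*75 = -143*75 = -10725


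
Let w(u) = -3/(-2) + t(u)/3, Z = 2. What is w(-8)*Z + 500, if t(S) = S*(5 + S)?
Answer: 519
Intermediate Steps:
w(u) = 3/2 + u*(5 + u)/3 (w(u) = -3/(-2) + (u*(5 + u))/3 = -3*(-½) + (u*(5 + u))*(⅓) = 3/2 + u*(5 + u)/3)
w(-8)*Z + 500 = (3/2 + (⅓)*(-8)*(5 - 8))*2 + 500 = (3/2 + (⅓)*(-8)*(-3))*2 + 500 = (3/2 + 8)*2 + 500 = (19/2)*2 + 500 = 19 + 500 = 519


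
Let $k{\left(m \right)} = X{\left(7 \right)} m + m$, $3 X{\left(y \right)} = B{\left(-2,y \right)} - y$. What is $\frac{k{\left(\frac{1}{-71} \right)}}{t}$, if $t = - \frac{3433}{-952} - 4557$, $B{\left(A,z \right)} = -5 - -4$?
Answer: $- \frac{4760}{923319003} \approx -5.1553 \cdot 10^{-6}$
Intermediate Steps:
$B{\left(A,z \right)} = -1$ ($B{\left(A,z \right)} = -5 + 4 = -1$)
$t = - \frac{4334831}{952}$ ($t = \left(-3433\right) \left(- \frac{1}{952}\right) - 4557 = \frac{3433}{952} - 4557 = - \frac{4334831}{952} \approx -4553.4$)
$X{\left(y \right)} = - \frac{1}{3} - \frac{y}{3}$ ($X{\left(y \right)} = \frac{-1 - y}{3} = - \frac{1}{3} - \frac{y}{3}$)
$k{\left(m \right)} = - \frac{5 m}{3}$ ($k{\left(m \right)} = \left(- \frac{1}{3} - \frac{7}{3}\right) m + m = - \frac{8 m}{3} + m = - \frac{5 m}{3}$)
$\frac{k{\left(\frac{1}{-71} \right)}}{t} = \frac{\left(- \frac{5}{3}\right) \frac{1}{-71}}{- \frac{4334831}{952}} = \left(- \frac{5}{3}\right) \left(- \frac{1}{71}\right) \left(- \frac{952}{4334831}\right) = \frac{5}{213} \left(- \frac{952}{4334831}\right) = - \frac{4760}{923319003}$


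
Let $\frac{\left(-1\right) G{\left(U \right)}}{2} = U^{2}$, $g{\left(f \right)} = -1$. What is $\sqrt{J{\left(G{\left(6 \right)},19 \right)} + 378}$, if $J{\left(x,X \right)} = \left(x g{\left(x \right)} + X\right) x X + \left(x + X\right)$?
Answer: $i \sqrt{124163} \approx 352.37 i$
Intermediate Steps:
$G{\left(U \right)} = - 2 U^{2}$
$J{\left(x,X \right)} = X + x + X x \left(X - x\right)$ ($J{\left(x,X \right)} = \left(x \left(-1\right) + X\right) x X + \left(x + X\right) = \left(- x + X\right) x X + \left(X + x\right) = \left(X - x\right) x X + \left(X + x\right) = x \left(X - x\right) X + \left(X + x\right) = X x \left(X - x\right) + \left(X + x\right) = X + x + X x \left(X - x\right)$)
$\sqrt{J{\left(G{\left(6 \right)},19 \right)} + 378} = \sqrt{\left(19 - 2 \cdot 6^{2} + - 2 \cdot 6^{2} \cdot 19^{2} - 19 \left(- 2 \cdot 6^{2}\right)^{2}\right) + 378} = \sqrt{\left(19 - 72 + \left(-2\right) 36 \cdot 361 - 19 \left(\left(-2\right) 36\right)^{2}\right) + 378} = \sqrt{\left(19 - 72 - 25992 - 19 \left(-72\right)^{2}\right) + 378} = \sqrt{\left(19 - 72 - 25992 - 19 \cdot 5184\right) + 378} = \sqrt{\left(19 - 72 - 25992 - 98496\right) + 378} = \sqrt{-124541 + 378} = \sqrt{-124163} = i \sqrt{124163}$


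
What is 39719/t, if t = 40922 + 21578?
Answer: 39719/62500 ≈ 0.63550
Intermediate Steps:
t = 62500
39719/t = 39719/62500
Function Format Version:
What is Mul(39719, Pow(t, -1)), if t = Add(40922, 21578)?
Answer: Rational(39719, 62500) ≈ 0.63550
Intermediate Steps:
t = 62500
Mul(39719, Pow(t, -1)) = Mul(39719, Pow(62500, -1)) = Mul(39719, Rational(1, 62500)) = Rational(39719, 62500)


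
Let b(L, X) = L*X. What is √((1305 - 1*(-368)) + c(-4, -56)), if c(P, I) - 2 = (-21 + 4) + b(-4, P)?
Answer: 3*√186 ≈ 40.915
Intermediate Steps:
c(P, I) = -15 - 4*P (c(P, I) = 2 + ((-21 + 4) - 4*P) = 2 + (-17 - 4*P) = -15 - 4*P)
√((1305 - 1*(-368)) + c(-4, -56)) = √((1305 - 1*(-368)) + (-15 - 4*(-4))) = √((1305 + 368) + (-15 + 16)) = √(1673 + 1) = √1674 = 3*√186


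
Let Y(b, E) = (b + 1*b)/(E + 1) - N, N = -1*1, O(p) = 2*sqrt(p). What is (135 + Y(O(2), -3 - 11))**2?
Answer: 3125856/169 - 1088*sqrt(2)/13 ≈ 18378.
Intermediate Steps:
N = -1
Y(b, E) = 1 + 2*b/(1 + E) (Y(b, E) = (b + 1*b)/(E + 1) - 1*(-1) = (b + b)/(1 + E) + 1 = (2*b)/(1 + E) + 1 = 2*b/(1 + E) + 1 = 1 + 2*b/(1 + E))
(135 + Y(O(2), -3 - 11))**2 = (135 + (1 + (-3 - 11) + 2*(2*sqrt(2)))/(1 + (-3 - 11)))**2 = (135 + (1 - 14 + 4*sqrt(2))/(1 - 14))**2 = (135 + (-13 + 4*sqrt(2))/(-13))**2 = (135 - (-13 + 4*sqrt(2))/13)**2 = (135 + (1 - 4*sqrt(2)/13))**2 = (136 - 4*sqrt(2)/13)**2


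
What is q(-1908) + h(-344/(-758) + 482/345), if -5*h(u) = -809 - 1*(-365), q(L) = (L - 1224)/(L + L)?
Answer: 47499/530 ≈ 89.621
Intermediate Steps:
q(L) = (-1224 + L)/(2*L) (q(L) = (-1224 + L)/((2*L)) = (-1224 + L)*(1/(2*L)) = (-1224 + L)/(2*L))
h(u) = 444/5 (h(u) = -(-809 - 1*(-365))/5 = -(-809 + 365)/5 = -⅕*(-444) = 444/5)
q(-1908) + h(-344/(-758) + 482/345) = (½)*(-1224 - 1908)/(-1908) + 444/5 = (½)*(-1/1908)*(-3132) + 444/5 = 87/106 + 444/5 = 47499/530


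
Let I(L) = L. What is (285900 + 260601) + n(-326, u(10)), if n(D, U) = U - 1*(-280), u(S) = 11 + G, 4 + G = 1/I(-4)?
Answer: 2187151/4 ≈ 5.4679e+5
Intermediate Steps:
G = -17/4 (G = -4 + 1/(-4) = -4 - ¼ = -17/4 ≈ -4.2500)
u(S) = 27/4 (u(S) = 11 - 17/4 = 27/4)
n(D, U) = 280 + U (n(D, U) = U + 280 = 280 + U)
(285900 + 260601) + n(-326, u(10)) = (285900 + 260601) + (280 + 27/4) = 546501 + 1147/4 = 2187151/4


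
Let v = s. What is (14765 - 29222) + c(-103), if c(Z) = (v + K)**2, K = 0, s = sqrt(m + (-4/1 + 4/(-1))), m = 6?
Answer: -14459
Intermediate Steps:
s = I*sqrt(2) (s = sqrt(6 + (-4/1 + 4/(-1))) = sqrt(6 + (-4*1 + 4*(-1))) = sqrt(6 + (-4 - 4)) = sqrt(6 - 8) = sqrt(-2) = I*sqrt(2) ≈ 1.4142*I)
v = I*sqrt(2) ≈ 1.4142*I
c(Z) = -2 (c(Z) = (I*sqrt(2) + 0)**2 = (I*sqrt(2))**2 = -2)
(14765 - 29222) + c(-103) = (14765 - 29222) - 2 = -14457 - 2 = -14459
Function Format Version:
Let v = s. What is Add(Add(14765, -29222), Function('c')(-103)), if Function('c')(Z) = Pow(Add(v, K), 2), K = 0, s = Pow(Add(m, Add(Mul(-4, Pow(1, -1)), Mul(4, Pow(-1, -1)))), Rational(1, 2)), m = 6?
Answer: -14459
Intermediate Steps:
s = Mul(I, Pow(2, Rational(1, 2))) (s = Pow(Add(6, Add(Mul(-4, Pow(1, -1)), Mul(4, Pow(-1, -1)))), Rational(1, 2)) = Pow(Add(6, Add(Mul(-4, 1), Mul(4, -1))), Rational(1, 2)) = Pow(Add(6, Add(-4, -4)), Rational(1, 2)) = Pow(Add(6, -8), Rational(1, 2)) = Pow(-2, Rational(1, 2)) = Mul(I, Pow(2, Rational(1, 2))) ≈ Mul(1.4142, I))
v = Mul(I, Pow(2, Rational(1, 2))) ≈ Mul(1.4142, I)
Function('c')(Z) = -2 (Function('c')(Z) = Pow(Add(Mul(I, Pow(2, Rational(1, 2))), 0), 2) = Pow(Mul(I, Pow(2, Rational(1, 2))), 2) = -2)
Add(Add(14765, -29222), Function('c')(-103)) = Add(Add(14765, -29222), -2) = Add(-14457, -2) = -14459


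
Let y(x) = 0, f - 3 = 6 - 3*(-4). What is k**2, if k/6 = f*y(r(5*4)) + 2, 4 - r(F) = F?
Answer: 144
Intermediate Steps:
r(F) = 4 - F
f = 21 (f = 3 + (6 - 3*(-4)) = 3 + (6 + 12) = 3 + 18 = 21)
k = 12 (k = 6*(21*0 + 2) = 6*(0 + 2) = 6*2 = 12)
k**2 = 12**2 = 144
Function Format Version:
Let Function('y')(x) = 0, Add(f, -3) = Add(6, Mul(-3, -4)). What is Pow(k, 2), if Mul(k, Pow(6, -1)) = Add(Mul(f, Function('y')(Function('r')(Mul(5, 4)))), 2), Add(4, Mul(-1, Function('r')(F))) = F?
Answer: 144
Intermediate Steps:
Function('r')(F) = Add(4, Mul(-1, F))
f = 21 (f = Add(3, Add(6, Mul(-3, -4))) = Add(3, Add(6, 12)) = Add(3, 18) = 21)
k = 12 (k = Mul(6, Add(Mul(21, 0), 2)) = Mul(6, Add(0, 2)) = Mul(6, 2) = 12)
Pow(k, 2) = Pow(12, 2) = 144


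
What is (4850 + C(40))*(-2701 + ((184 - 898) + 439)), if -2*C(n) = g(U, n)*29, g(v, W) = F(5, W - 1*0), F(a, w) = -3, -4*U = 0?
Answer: -14563056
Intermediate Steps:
U = 0 (U = -¼*0 = 0)
g(v, W) = -3
C(n) = 87/2 (C(n) = -(-3)*29/2 = -½*(-87) = 87/2)
(4850 + C(40))*(-2701 + ((184 - 898) + 439)) = (4850 + 87/2)*(-2701 + ((184 - 898) + 439)) = 9787*(-2701 + (-714 + 439))/2 = 9787*(-2701 - 275)/2 = (9787/2)*(-2976) = -14563056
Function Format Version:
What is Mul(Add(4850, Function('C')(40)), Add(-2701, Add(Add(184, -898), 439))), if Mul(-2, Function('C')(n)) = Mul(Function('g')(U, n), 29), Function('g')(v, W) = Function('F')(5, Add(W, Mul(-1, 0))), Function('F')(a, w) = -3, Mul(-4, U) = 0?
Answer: -14563056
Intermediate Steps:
U = 0 (U = Mul(Rational(-1, 4), 0) = 0)
Function('g')(v, W) = -3
Function('C')(n) = Rational(87, 2) (Function('C')(n) = Mul(Rational(-1, 2), Mul(-3, 29)) = Mul(Rational(-1, 2), -87) = Rational(87, 2))
Mul(Add(4850, Function('C')(40)), Add(-2701, Add(Add(184, -898), 439))) = Mul(Add(4850, Rational(87, 2)), Add(-2701, Add(Add(184, -898), 439))) = Mul(Rational(9787, 2), Add(-2701, Add(-714, 439))) = Mul(Rational(9787, 2), Add(-2701, -275)) = Mul(Rational(9787, 2), -2976) = -14563056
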